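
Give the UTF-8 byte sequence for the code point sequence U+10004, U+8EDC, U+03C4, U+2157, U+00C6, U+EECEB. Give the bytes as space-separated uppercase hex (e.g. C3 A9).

U+10004: 4-byte form → F0 90 80 84.
U+8EDC: 3-byte form → E8 BB 9C.
U+03C4: 2-byte form → CF 84.
U+2157: 3-byte form → E2 85 97.
U+00C6: 2-byte form → C3 86.
U+EECEB: 4-byte form → F3 AE B3 AB.
Concatenated (18 bytes): F0 90 80 84 E8 BB 9C CF 84 E2 85 97 C3 86 F3 AE B3 AB.

F0 90 80 84 E8 BB 9C CF 84 E2 85 97 C3 86 F3 AE B3 AB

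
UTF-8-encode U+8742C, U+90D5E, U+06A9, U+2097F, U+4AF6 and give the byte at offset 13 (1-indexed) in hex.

1-indexed offset 13 is 0-indexed offset 12.
U+8742C → 4-byte form F2 87 90 AC at offsets 0–3.
U+90D5E → 4-byte form F2 90 B5 9E at offsets 4–7.
U+06A9 → 2-byte form DA A9 at offsets 8–9.
U+2097F → 4-byte form F0 A0 A5 BF at offsets 10–13.
Offset 12 falls in char 4's range; it's byte 3 of F0 A0 A5 BF = 0xA5.

0xA5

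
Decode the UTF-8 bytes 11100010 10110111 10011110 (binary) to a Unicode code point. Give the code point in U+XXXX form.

U+2DDE

Leading byte 0xE2 = 11100010 matches 1110xxxx → 3-byte sequence.
Byte 1: 0xE2 = 11100010, payload 0010 (4 bits).
Byte 2: 0xB7 = 10110111 (10xxxxxx ✓), payload 110111.
Byte 3: 0x9E = 10011110 (10xxxxxx ✓), payload 011110.
Concatenate: 0010110111011110 = 0x2DDE (16 bits → U+2DDE).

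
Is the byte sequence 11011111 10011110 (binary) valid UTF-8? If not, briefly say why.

valid

Leading byte 0xDF = 11011111 → 2-byte form.
Continuation bytes 0x9E=10011110 all match 10xxxxxx.
Decoded value 0x7DE is ≥ 0x80 (shortest form) and not a surrogate.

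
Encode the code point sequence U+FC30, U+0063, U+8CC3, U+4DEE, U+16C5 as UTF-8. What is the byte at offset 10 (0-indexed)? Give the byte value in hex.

0xE1

U+FC30 → 3-byte form EF B0 B0 at offsets 0–2.
U+0063 → 1-byte form 63 at offsets 3–3.
U+8CC3 → 3-byte form E8 B3 83 at offsets 4–6.
U+4DEE → 3-byte form E4 B7 AE at offsets 7–9.
U+16C5 → 3-byte form E1 9B 85 at offsets 10–12.
Offset 10 falls in char 5's range; it's byte 1 of E1 9B 85 = 0xE1.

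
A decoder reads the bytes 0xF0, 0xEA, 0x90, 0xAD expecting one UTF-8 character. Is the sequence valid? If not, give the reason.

Leading byte 0xF0 = 11110000 → 4-byte form.
Byte 2 is 0xEA = 11101010, which is not 10xxxxxx — expected a continuation byte.

invalid (non-continuation byte where continuation expected)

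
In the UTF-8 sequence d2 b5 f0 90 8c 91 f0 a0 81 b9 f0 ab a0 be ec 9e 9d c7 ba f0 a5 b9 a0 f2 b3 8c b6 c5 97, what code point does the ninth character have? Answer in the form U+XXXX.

U+0157

Offset 0: leading byte 0xD2 = 11010010 → 2-byte char #1 = D2 B5.
Offset 2: leading byte 0xF0 = 11110000 → 4-byte char #2 = F0 90 8C 91.
Offset 6: leading byte 0xF0 = 11110000 → 4-byte char #3 = F0 A0 81 B9.
Offset 10: leading byte 0xF0 = 11110000 → 4-byte char #4 = F0 AB A0 BE.
Offset 14: leading byte 0xEC = 11101100 → 3-byte char #5 = EC 9E 9D.
Offset 17: leading byte 0xC7 = 11000111 → 2-byte char #6 = C7 BA.
Offset 19: leading byte 0xF0 = 11110000 → 4-byte char #7 = F0 A5 B9 A0.
Offset 23: leading byte 0xF2 = 11110010 → 4-byte char #8 = F2 B3 8C B6.
Offset 27: leading byte 0xC5 = 11000101 → 2-byte char #9 = C5 97.
Leading byte 0xC5 = 11000101 matches 110xxxxx → 2-byte sequence.
Byte 1: 0xC5 = 11000101, payload 00101 (5 bits).
Byte 2: 0x97 = 10010111 (10xxxxxx ✓), payload 010111.
Concatenate: 00101010111 = 0x157 (11 bits → U+0157).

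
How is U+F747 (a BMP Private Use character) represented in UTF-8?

U+F747 = 0xF747 = 63303 decimal. In range U+0800–U+FFFF → 3-byte form: 1110xxxx 10xxxxxx 10xxxxxx.
Binary (16 bits): 1111011101000111.
Split 4+6+6: 1111 | 011101 | 000111.
Byte 1: 11101111 = 0xEF.
Byte 2: 10011101 = 0x9D.
Byte 3: 10000111 = 0x87.

EF 9D 87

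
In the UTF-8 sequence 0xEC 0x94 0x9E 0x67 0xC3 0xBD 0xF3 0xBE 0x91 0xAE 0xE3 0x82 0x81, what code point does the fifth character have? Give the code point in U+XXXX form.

Offset 0: leading byte 0xEC = 11101100 → 3-byte char #1 = EC 94 9E.
Offset 3: leading byte 0x67 = 01100111 → 1-byte char #2 = 67.
Offset 4: leading byte 0xC3 = 11000011 → 2-byte char #3 = C3 BD.
Offset 6: leading byte 0xF3 = 11110011 → 4-byte char #4 = F3 BE 91 AE.
Offset 10: leading byte 0xE3 = 11100011 → 3-byte char #5 = E3 82 81.
Leading byte 0xE3 = 11100011 matches 1110xxxx → 3-byte sequence.
Byte 1: 0xE3 = 11100011, payload 0011 (4 bits).
Byte 2: 0x82 = 10000010 (10xxxxxx ✓), payload 000010.
Byte 3: 0x81 = 10000001 (10xxxxxx ✓), payload 000001.
Concatenate: 0011000010000001 = 0x3081 (16 bits → U+3081).

U+3081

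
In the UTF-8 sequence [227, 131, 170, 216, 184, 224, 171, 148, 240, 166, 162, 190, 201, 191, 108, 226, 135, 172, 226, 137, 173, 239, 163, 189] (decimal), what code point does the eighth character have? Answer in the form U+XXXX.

Offset 0: leading byte 0xE3 = 11100011 → 3-byte char #1 = E3 83 AA.
Offset 3: leading byte 0xD8 = 11011000 → 2-byte char #2 = D8 B8.
Offset 5: leading byte 0xE0 = 11100000 → 3-byte char #3 = E0 AB 94.
Offset 8: leading byte 0xF0 = 11110000 → 4-byte char #4 = F0 A6 A2 BE.
Offset 12: leading byte 0xC9 = 11001001 → 2-byte char #5 = C9 BF.
Offset 14: leading byte 0x6C = 01101100 → 1-byte char #6 = 6C.
Offset 15: leading byte 0xE2 = 11100010 → 3-byte char #7 = E2 87 AC.
Offset 18: leading byte 0xE2 = 11100010 → 3-byte char #8 = E2 89 AD.
Leading byte 0xE2 = 11100010 matches 1110xxxx → 3-byte sequence.
Byte 1: 0xE2 = 11100010, payload 0010 (4 bits).
Byte 2: 0x89 = 10001001 (10xxxxxx ✓), payload 001001.
Byte 3: 0xAD = 10101101 (10xxxxxx ✓), payload 101101.
Concatenate: 0010001001101101 = 0x226D (16 bits → U+226D).

U+226D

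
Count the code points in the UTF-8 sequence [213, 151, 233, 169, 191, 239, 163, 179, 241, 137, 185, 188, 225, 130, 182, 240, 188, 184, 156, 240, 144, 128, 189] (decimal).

7

Byte at offset 0: 0xD5 = 11010101 → 2-byte char (#1). Advance 2.
Byte at offset 2: 0xE9 = 11101001 → 3-byte char (#2). Advance 3.
Byte at offset 5: 0xEF = 11101111 → 3-byte char (#3). Advance 3.
Byte at offset 8: 0xF1 = 11110001 → 4-byte char (#4). Advance 4.
Byte at offset 12: 0xE1 = 11100001 → 3-byte char (#5). Advance 3.
Byte at offset 15: 0xF0 = 11110000 → 4-byte char (#6). Advance 4.
Byte at offset 19: 0xF0 = 11110000 → 4-byte char (#7). Advance 4.
Reached end at offset 23 after 7 code points.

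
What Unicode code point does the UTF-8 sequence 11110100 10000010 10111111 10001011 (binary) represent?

U+102FCB

Leading byte 0xF4 = 11110100 matches 11110xxx → 4-byte sequence.
Byte 1: 0xF4 = 11110100, payload 100 (3 bits).
Byte 2: 0x82 = 10000010 (10xxxxxx ✓), payload 000010.
Byte 3: 0xBF = 10111111 (10xxxxxx ✓), payload 111111.
Byte 4: 0x8B = 10001011 (10xxxxxx ✓), payload 001011.
Concatenate: 100000010111111001011 = 0x102FCB (21 bits → U+102FCB).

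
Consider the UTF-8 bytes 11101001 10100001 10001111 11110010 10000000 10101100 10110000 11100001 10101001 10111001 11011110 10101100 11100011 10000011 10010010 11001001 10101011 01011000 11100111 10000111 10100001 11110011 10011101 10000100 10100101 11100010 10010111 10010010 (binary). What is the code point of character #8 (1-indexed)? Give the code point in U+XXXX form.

U+71E1

Offset 0: leading byte 0xE9 = 11101001 → 3-byte char #1 = E9 A1 8F.
Offset 3: leading byte 0xF2 = 11110010 → 4-byte char #2 = F2 80 AC B0.
Offset 7: leading byte 0xE1 = 11100001 → 3-byte char #3 = E1 A9 B9.
Offset 10: leading byte 0xDE = 11011110 → 2-byte char #4 = DE AC.
Offset 12: leading byte 0xE3 = 11100011 → 3-byte char #5 = E3 83 92.
Offset 15: leading byte 0xC9 = 11001001 → 2-byte char #6 = C9 AB.
Offset 17: leading byte 0x58 = 01011000 → 1-byte char #7 = 58.
Offset 18: leading byte 0xE7 = 11100111 → 3-byte char #8 = E7 87 A1.
Leading byte 0xE7 = 11100111 matches 1110xxxx → 3-byte sequence.
Byte 1: 0xE7 = 11100111, payload 0111 (4 bits).
Byte 2: 0x87 = 10000111 (10xxxxxx ✓), payload 000111.
Byte 3: 0xA1 = 10100001 (10xxxxxx ✓), payload 100001.
Concatenate: 0111000111100001 = 0x71E1 (16 bits → U+71E1).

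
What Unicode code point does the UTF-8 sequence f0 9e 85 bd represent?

U+1E17D

Leading byte 0xF0 = 11110000 matches 11110xxx → 4-byte sequence.
Byte 1: 0xF0 = 11110000, payload 000 (3 bits).
Byte 2: 0x9E = 10011110 (10xxxxxx ✓), payload 011110.
Byte 3: 0x85 = 10000101 (10xxxxxx ✓), payload 000101.
Byte 4: 0xBD = 10111101 (10xxxxxx ✓), payload 111101.
Concatenate: 000011110000101111101 = 0x1E17D (21 bits → U+1E17D).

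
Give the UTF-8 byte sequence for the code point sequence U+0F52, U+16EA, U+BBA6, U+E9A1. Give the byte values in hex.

U+0F52: 3-byte form → E0 BD 92.
U+16EA: 3-byte form → E1 9B AA.
U+BBA6: 3-byte form → EB AE A6.
U+E9A1: 3-byte form → EE A6 A1.
Concatenated (12 bytes): E0 BD 92 E1 9B AA EB AE A6 EE A6 A1.

E0 BD 92 E1 9B AA EB AE A6 EE A6 A1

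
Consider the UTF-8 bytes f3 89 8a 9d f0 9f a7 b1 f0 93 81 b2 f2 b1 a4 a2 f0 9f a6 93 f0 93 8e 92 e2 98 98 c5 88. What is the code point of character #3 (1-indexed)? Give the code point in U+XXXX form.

U+13072

Offset 0: leading byte 0xF3 = 11110011 → 4-byte char #1 = F3 89 8A 9D.
Offset 4: leading byte 0xF0 = 11110000 → 4-byte char #2 = F0 9F A7 B1.
Offset 8: leading byte 0xF0 = 11110000 → 4-byte char #3 = F0 93 81 B2.
Leading byte 0xF0 = 11110000 matches 11110xxx → 4-byte sequence.
Byte 1: 0xF0 = 11110000, payload 000 (3 bits).
Byte 2: 0x93 = 10010011 (10xxxxxx ✓), payload 010011.
Byte 3: 0x81 = 10000001 (10xxxxxx ✓), payload 000001.
Byte 4: 0xB2 = 10110010 (10xxxxxx ✓), payload 110010.
Concatenate: 000010011000001110010 = 0x13072 (21 bits → U+13072).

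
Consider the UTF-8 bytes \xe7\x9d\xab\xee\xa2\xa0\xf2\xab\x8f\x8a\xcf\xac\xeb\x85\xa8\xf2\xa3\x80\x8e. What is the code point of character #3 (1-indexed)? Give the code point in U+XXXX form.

Offset 0: leading byte 0xE7 = 11100111 → 3-byte char #1 = E7 9D AB.
Offset 3: leading byte 0xEE = 11101110 → 3-byte char #2 = EE A2 A0.
Offset 6: leading byte 0xF2 = 11110010 → 4-byte char #3 = F2 AB 8F 8A.
Leading byte 0xF2 = 11110010 matches 11110xxx → 4-byte sequence.
Byte 1: 0xF2 = 11110010, payload 010 (3 bits).
Byte 2: 0xAB = 10101011 (10xxxxxx ✓), payload 101011.
Byte 3: 0x8F = 10001111 (10xxxxxx ✓), payload 001111.
Byte 4: 0x8A = 10001010 (10xxxxxx ✓), payload 001010.
Concatenate: 010101011001111001010 = 0xAB3CA (21 bits → U+AB3CA).

U+AB3CA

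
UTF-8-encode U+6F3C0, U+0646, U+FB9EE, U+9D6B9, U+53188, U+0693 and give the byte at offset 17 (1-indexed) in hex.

0x86

1-indexed offset 17 is 0-indexed offset 16.
U+6F3C0 → 4-byte form F1 AF 8F 80 at offsets 0–3.
U+0646 → 2-byte form D9 86 at offsets 4–5.
U+FB9EE → 4-byte form F3 BB A7 AE at offsets 6–9.
U+9D6B9 → 4-byte form F2 9D 9A B9 at offsets 10–13.
U+53188 → 4-byte form F1 93 86 88 at offsets 14–17.
Offset 16 falls in char 5's range; it's byte 3 of F1 93 86 88 = 0x86.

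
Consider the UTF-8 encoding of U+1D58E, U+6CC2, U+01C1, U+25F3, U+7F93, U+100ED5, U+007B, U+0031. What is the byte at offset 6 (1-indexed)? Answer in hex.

1-indexed offset 6 is 0-indexed offset 5.
U+1D58E → 4-byte form F0 9D 96 8E at offsets 0–3.
U+6CC2 → 3-byte form E6 B3 82 at offsets 4–6.
Offset 5 falls in char 2's range; it's byte 2 of E6 B3 82 = 0xB3.

0xB3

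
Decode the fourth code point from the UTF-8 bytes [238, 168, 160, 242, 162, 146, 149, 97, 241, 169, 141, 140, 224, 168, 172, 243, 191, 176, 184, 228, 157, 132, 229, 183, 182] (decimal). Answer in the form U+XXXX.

U+6934C

Offset 0: leading byte 0xEE = 11101110 → 3-byte char #1 = EE A8 A0.
Offset 3: leading byte 0xF2 = 11110010 → 4-byte char #2 = F2 A2 92 95.
Offset 7: leading byte 0x61 = 01100001 → 1-byte char #3 = 61.
Offset 8: leading byte 0xF1 = 11110001 → 4-byte char #4 = F1 A9 8D 8C.
Leading byte 0xF1 = 11110001 matches 11110xxx → 4-byte sequence.
Byte 1: 0xF1 = 11110001, payload 001 (3 bits).
Byte 2: 0xA9 = 10101001 (10xxxxxx ✓), payload 101001.
Byte 3: 0x8D = 10001101 (10xxxxxx ✓), payload 001101.
Byte 4: 0x8C = 10001100 (10xxxxxx ✓), payload 001100.
Concatenate: 001101001001101001100 = 0x6934C (21 bits → U+6934C).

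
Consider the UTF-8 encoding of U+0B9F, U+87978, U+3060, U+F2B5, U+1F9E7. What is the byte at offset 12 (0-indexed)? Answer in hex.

0xB5

U+0B9F → 3-byte form E0 AE 9F at offsets 0–2.
U+87978 → 4-byte form F2 87 A5 B8 at offsets 3–6.
U+3060 → 3-byte form E3 81 A0 at offsets 7–9.
U+F2B5 → 3-byte form EF 8A B5 at offsets 10–12.
Offset 12 falls in char 4's range; it's byte 3 of EF 8A B5 = 0xB5.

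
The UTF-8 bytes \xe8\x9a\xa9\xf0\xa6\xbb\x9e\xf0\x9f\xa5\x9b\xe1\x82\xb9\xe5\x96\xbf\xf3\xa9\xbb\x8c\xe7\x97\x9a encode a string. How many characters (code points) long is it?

7

Byte at offset 0: 0xE8 = 11101000 → 3-byte char (#1). Advance 3.
Byte at offset 3: 0xF0 = 11110000 → 4-byte char (#2). Advance 4.
Byte at offset 7: 0xF0 = 11110000 → 4-byte char (#3). Advance 4.
Byte at offset 11: 0xE1 = 11100001 → 3-byte char (#4). Advance 3.
Byte at offset 14: 0xE5 = 11100101 → 3-byte char (#5). Advance 3.
Byte at offset 17: 0xF3 = 11110011 → 4-byte char (#6). Advance 4.
Byte at offset 21: 0xE7 = 11100111 → 3-byte char (#7). Advance 3.
Reached end at offset 24 after 7 code points.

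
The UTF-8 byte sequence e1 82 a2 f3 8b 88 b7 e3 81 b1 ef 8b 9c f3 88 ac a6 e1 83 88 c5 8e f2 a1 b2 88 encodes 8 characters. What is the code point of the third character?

U+3071

Offset 0: leading byte 0xE1 = 11100001 → 3-byte char #1 = E1 82 A2.
Offset 3: leading byte 0xF3 = 11110011 → 4-byte char #2 = F3 8B 88 B7.
Offset 7: leading byte 0xE3 = 11100011 → 3-byte char #3 = E3 81 B1.
Leading byte 0xE3 = 11100011 matches 1110xxxx → 3-byte sequence.
Byte 1: 0xE3 = 11100011, payload 0011 (4 bits).
Byte 2: 0x81 = 10000001 (10xxxxxx ✓), payload 000001.
Byte 3: 0xB1 = 10110001 (10xxxxxx ✓), payload 110001.
Concatenate: 0011000001110001 = 0x3071 (16 bits → U+3071).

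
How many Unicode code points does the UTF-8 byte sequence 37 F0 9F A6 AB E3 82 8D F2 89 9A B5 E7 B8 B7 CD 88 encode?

6

Byte at offset 0: 0x37 = 00110111 → 1-byte char (#1). Advance 1.
Byte at offset 1: 0xF0 = 11110000 → 4-byte char (#2). Advance 4.
Byte at offset 5: 0xE3 = 11100011 → 3-byte char (#3). Advance 3.
Byte at offset 8: 0xF2 = 11110010 → 4-byte char (#4). Advance 4.
Byte at offset 12: 0xE7 = 11100111 → 3-byte char (#5). Advance 3.
Byte at offset 15: 0xCD = 11001101 → 2-byte char (#6). Advance 2.
Reached end at offset 17 after 6 code points.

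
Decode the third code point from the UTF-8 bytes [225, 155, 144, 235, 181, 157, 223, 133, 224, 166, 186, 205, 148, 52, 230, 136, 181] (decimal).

Offset 0: leading byte 0xE1 = 11100001 → 3-byte char #1 = E1 9B 90.
Offset 3: leading byte 0xEB = 11101011 → 3-byte char #2 = EB B5 9D.
Offset 6: leading byte 0xDF = 11011111 → 2-byte char #3 = DF 85.
Leading byte 0xDF = 11011111 matches 110xxxxx → 2-byte sequence.
Byte 1: 0xDF = 11011111, payload 11111 (5 bits).
Byte 2: 0x85 = 10000101 (10xxxxxx ✓), payload 000101.
Concatenate: 11111000101 = 0x7C5 (11 bits → U+07C5).

U+07C5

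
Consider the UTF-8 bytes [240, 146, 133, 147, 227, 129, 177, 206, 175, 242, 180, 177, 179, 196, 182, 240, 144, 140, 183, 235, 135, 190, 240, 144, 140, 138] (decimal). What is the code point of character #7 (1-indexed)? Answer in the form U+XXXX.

U+B1FE

Offset 0: leading byte 0xF0 = 11110000 → 4-byte char #1 = F0 92 85 93.
Offset 4: leading byte 0xE3 = 11100011 → 3-byte char #2 = E3 81 B1.
Offset 7: leading byte 0xCE = 11001110 → 2-byte char #3 = CE AF.
Offset 9: leading byte 0xF2 = 11110010 → 4-byte char #4 = F2 B4 B1 B3.
Offset 13: leading byte 0xC4 = 11000100 → 2-byte char #5 = C4 B6.
Offset 15: leading byte 0xF0 = 11110000 → 4-byte char #6 = F0 90 8C B7.
Offset 19: leading byte 0xEB = 11101011 → 3-byte char #7 = EB 87 BE.
Leading byte 0xEB = 11101011 matches 1110xxxx → 3-byte sequence.
Byte 1: 0xEB = 11101011, payload 1011 (4 bits).
Byte 2: 0x87 = 10000111 (10xxxxxx ✓), payload 000111.
Byte 3: 0xBE = 10111110 (10xxxxxx ✓), payload 111110.
Concatenate: 1011000111111110 = 0xB1FE (16 bits → U+B1FE).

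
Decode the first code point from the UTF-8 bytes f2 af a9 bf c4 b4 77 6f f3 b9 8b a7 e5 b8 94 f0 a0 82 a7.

Offset 0: leading byte 0xF2 = 11110010 → 4-byte char #1 = F2 AF A9 BF.
Leading byte 0xF2 = 11110010 matches 11110xxx → 4-byte sequence.
Byte 1: 0xF2 = 11110010, payload 010 (3 bits).
Byte 2: 0xAF = 10101111 (10xxxxxx ✓), payload 101111.
Byte 3: 0xA9 = 10101001 (10xxxxxx ✓), payload 101001.
Byte 4: 0xBF = 10111111 (10xxxxxx ✓), payload 111111.
Concatenate: 010101111101001111111 = 0xAFA7F (21 bits → U+AFA7F).

U+AFA7F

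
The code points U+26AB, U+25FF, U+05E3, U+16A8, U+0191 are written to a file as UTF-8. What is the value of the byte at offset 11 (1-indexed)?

0xA8

1-indexed offset 11 is 0-indexed offset 10.
U+26AB → 3-byte form E2 9A AB at offsets 0–2.
U+25FF → 3-byte form E2 97 BF at offsets 3–5.
U+05E3 → 2-byte form D7 A3 at offsets 6–7.
U+16A8 → 3-byte form E1 9A A8 at offsets 8–10.
Offset 10 falls in char 4's range; it's byte 3 of E1 9A A8 = 0xA8.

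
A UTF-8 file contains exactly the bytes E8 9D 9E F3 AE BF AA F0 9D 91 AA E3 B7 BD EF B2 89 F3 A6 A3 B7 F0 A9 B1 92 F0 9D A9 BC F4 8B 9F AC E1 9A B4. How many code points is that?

10

Byte at offset 0: 0xE8 = 11101000 → 3-byte char (#1). Advance 3.
Byte at offset 3: 0xF3 = 11110011 → 4-byte char (#2). Advance 4.
Byte at offset 7: 0xF0 = 11110000 → 4-byte char (#3). Advance 4.
Byte at offset 11: 0xE3 = 11100011 → 3-byte char (#4). Advance 3.
Byte at offset 14: 0xEF = 11101111 → 3-byte char (#5). Advance 3.
Byte at offset 17: 0xF3 = 11110011 → 4-byte char (#6). Advance 4.
Byte at offset 21: 0xF0 = 11110000 → 4-byte char (#7). Advance 4.
Byte at offset 25: 0xF0 = 11110000 → 4-byte char (#8). Advance 4.
Byte at offset 29: 0xF4 = 11110100 → 4-byte char (#9). Advance 4.
Byte at offset 33: 0xE1 = 11100001 → 3-byte char (#10). Advance 3.
Reached end at offset 36 after 10 code points.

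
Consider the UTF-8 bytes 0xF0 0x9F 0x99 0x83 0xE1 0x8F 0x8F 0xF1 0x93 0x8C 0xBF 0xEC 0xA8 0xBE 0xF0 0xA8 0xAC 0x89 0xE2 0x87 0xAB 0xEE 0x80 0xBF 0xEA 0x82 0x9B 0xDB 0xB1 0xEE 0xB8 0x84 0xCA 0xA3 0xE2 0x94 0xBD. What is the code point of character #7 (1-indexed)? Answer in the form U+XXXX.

Offset 0: leading byte 0xF0 = 11110000 → 4-byte char #1 = F0 9F 99 83.
Offset 4: leading byte 0xE1 = 11100001 → 3-byte char #2 = E1 8F 8F.
Offset 7: leading byte 0xF1 = 11110001 → 4-byte char #3 = F1 93 8C BF.
Offset 11: leading byte 0xEC = 11101100 → 3-byte char #4 = EC A8 BE.
Offset 14: leading byte 0xF0 = 11110000 → 4-byte char #5 = F0 A8 AC 89.
Offset 18: leading byte 0xE2 = 11100010 → 3-byte char #6 = E2 87 AB.
Offset 21: leading byte 0xEE = 11101110 → 3-byte char #7 = EE 80 BF.
Leading byte 0xEE = 11101110 matches 1110xxxx → 3-byte sequence.
Byte 1: 0xEE = 11101110, payload 1110 (4 bits).
Byte 2: 0x80 = 10000000 (10xxxxxx ✓), payload 000000.
Byte 3: 0xBF = 10111111 (10xxxxxx ✓), payload 111111.
Concatenate: 1110000000111111 = 0xE03F (16 bits → U+E03F).

U+E03F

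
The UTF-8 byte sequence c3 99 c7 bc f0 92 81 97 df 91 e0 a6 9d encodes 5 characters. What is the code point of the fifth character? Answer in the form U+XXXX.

Offset 0: leading byte 0xC3 = 11000011 → 2-byte char #1 = C3 99.
Offset 2: leading byte 0xC7 = 11000111 → 2-byte char #2 = C7 BC.
Offset 4: leading byte 0xF0 = 11110000 → 4-byte char #3 = F0 92 81 97.
Offset 8: leading byte 0xDF = 11011111 → 2-byte char #4 = DF 91.
Offset 10: leading byte 0xE0 = 11100000 → 3-byte char #5 = E0 A6 9D.
Leading byte 0xE0 = 11100000 matches 1110xxxx → 3-byte sequence.
Byte 1: 0xE0 = 11100000, payload 0000 (4 bits).
Byte 2: 0xA6 = 10100110 (10xxxxxx ✓), payload 100110.
Byte 3: 0x9D = 10011101 (10xxxxxx ✓), payload 011101.
Concatenate: 0000100110011101 = 0x99D (16 bits → U+099D).

U+099D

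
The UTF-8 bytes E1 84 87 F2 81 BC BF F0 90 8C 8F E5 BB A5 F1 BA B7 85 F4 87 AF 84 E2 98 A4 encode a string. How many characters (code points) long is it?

7

Byte at offset 0: 0xE1 = 11100001 → 3-byte char (#1). Advance 3.
Byte at offset 3: 0xF2 = 11110010 → 4-byte char (#2). Advance 4.
Byte at offset 7: 0xF0 = 11110000 → 4-byte char (#3). Advance 4.
Byte at offset 11: 0xE5 = 11100101 → 3-byte char (#4). Advance 3.
Byte at offset 14: 0xF1 = 11110001 → 4-byte char (#5). Advance 4.
Byte at offset 18: 0xF4 = 11110100 → 4-byte char (#6). Advance 4.
Byte at offset 22: 0xE2 = 11100010 → 3-byte char (#7). Advance 3.
Reached end at offset 25 after 7 code points.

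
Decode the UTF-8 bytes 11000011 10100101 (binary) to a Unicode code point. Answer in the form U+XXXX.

Leading byte 0xC3 = 11000011 matches 110xxxxx → 2-byte sequence.
Byte 1: 0xC3 = 11000011, payload 00011 (5 bits).
Byte 2: 0xA5 = 10100101 (10xxxxxx ✓), payload 100101.
Concatenate: 00011100101 = 0xE5 (11 bits → U+00E5).

U+00E5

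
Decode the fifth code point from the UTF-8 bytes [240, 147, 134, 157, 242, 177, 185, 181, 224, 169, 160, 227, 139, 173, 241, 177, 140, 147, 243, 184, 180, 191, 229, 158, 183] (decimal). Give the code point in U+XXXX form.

Offset 0: leading byte 0xF0 = 11110000 → 4-byte char #1 = F0 93 86 9D.
Offset 4: leading byte 0xF2 = 11110010 → 4-byte char #2 = F2 B1 B9 B5.
Offset 8: leading byte 0xE0 = 11100000 → 3-byte char #3 = E0 A9 A0.
Offset 11: leading byte 0xE3 = 11100011 → 3-byte char #4 = E3 8B AD.
Offset 14: leading byte 0xF1 = 11110001 → 4-byte char #5 = F1 B1 8C 93.
Leading byte 0xF1 = 11110001 matches 11110xxx → 4-byte sequence.
Byte 1: 0xF1 = 11110001, payload 001 (3 bits).
Byte 2: 0xB1 = 10110001 (10xxxxxx ✓), payload 110001.
Byte 3: 0x8C = 10001100 (10xxxxxx ✓), payload 001100.
Byte 4: 0x93 = 10010011 (10xxxxxx ✓), payload 010011.
Concatenate: 001110001001100010011 = 0x71313 (21 bits → U+71313).

U+71313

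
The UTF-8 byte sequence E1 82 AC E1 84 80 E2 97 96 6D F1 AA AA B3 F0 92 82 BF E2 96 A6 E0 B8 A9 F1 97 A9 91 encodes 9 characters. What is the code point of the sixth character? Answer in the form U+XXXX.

U+120BF

Offset 0: leading byte 0xE1 = 11100001 → 3-byte char #1 = E1 82 AC.
Offset 3: leading byte 0xE1 = 11100001 → 3-byte char #2 = E1 84 80.
Offset 6: leading byte 0xE2 = 11100010 → 3-byte char #3 = E2 97 96.
Offset 9: leading byte 0x6D = 01101101 → 1-byte char #4 = 6D.
Offset 10: leading byte 0xF1 = 11110001 → 4-byte char #5 = F1 AA AA B3.
Offset 14: leading byte 0xF0 = 11110000 → 4-byte char #6 = F0 92 82 BF.
Leading byte 0xF0 = 11110000 matches 11110xxx → 4-byte sequence.
Byte 1: 0xF0 = 11110000, payload 000 (3 bits).
Byte 2: 0x92 = 10010010 (10xxxxxx ✓), payload 010010.
Byte 3: 0x82 = 10000010 (10xxxxxx ✓), payload 000010.
Byte 4: 0xBF = 10111111 (10xxxxxx ✓), payload 111111.
Concatenate: 000010010000010111111 = 0x120BF (21 bits → U+120BF).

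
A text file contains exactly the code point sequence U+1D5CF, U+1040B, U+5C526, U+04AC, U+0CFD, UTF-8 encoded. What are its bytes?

U+1D5CF: 4-byte form → F0 9D 97 8F.
U+1040B: 4-byte form → F0 90 90 8B.
U+5C526: 4-byte form → F1 9C 94 A6.
U+04AC: 2-byte form → D2 AC.
U+0CFD: 3-byte form → E0 B3 BD.
Concatenated (17 bytes): F0 9D 97 8F F0 90 90 8B F1 9C 94 A6 D2 AC E0 B3 BD.

F0 9D 97 8F F0 90 90 8B F1 9C 94 A6 D2 AC E0 B3 BD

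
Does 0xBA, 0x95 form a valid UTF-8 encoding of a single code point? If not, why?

invalid (continuation byte with no leading byte)

Byte 0xBA = 10111010 has the form 10xxxxxx — a continuation byte — but there is no preceding leading byte.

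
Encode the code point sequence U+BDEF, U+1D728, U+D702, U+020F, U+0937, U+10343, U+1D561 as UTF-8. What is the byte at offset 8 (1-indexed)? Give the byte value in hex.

0xED

1-indexed offset 8 is 0-indexed offset 7.
U+BDEF → 3-byte form EB B7 AF at offsets 0–2.
U+1D728 → 4-byte form F0 9D 9C A8 at offsets 3–6.
U+D702 → 3-byte form ED 9C 82 at offsets 7–9.
Offset 7 falls in char 3's range; it's byte 1 of ED 9C 82 = 0xED.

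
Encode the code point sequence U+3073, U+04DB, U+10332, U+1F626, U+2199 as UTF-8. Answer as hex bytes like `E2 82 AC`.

U+3073: 3-byte form → E3 81 B3.
U+04DB: 2-byte form → D3 9B.
U+10332: 4-byte form → F0 90 8C B2.
U+1F626: 4-byte form → F0 9F 98 A6.
U+2199: 3-byte form → E2 86 99.
Concatenated (16 bytes): E3 81 B3 D3 9B F0 90 8C B2 F0 9F 98 A6 E2 86 99.

E3 81 B3 D3 9B F0 90 8C B2 F0 9F 98 A6 E2 86 99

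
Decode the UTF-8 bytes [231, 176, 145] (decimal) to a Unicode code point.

Leading byte 0xE7 = 11100111 matches 1110xxxx → 3-byte sequence.
Byte 1: 0xE7 = 11100111, payload 0111 (4 bits).
Byte 2: 0xB0 = 10110000 (10xxxxxx ✓), payload 110000.
Byte 3: 0x91 = 10010001 (10xxxxxx ✓), payload 010001.
Concatenate: 0111110000010001 = 0x7C11 (16 bits → U+7C11).

U+7C11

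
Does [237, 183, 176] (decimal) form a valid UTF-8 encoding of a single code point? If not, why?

Structurally a 3-byte sequence; payload = 0xDDF0.
But 0xDDF0 is in U+D800–U+DFFF, the surrogate range. Surrogates are not Unicode scalar values and are forbidden in UTF-8.

invalid (encodes a surrogate (U+D800–U+DFFF))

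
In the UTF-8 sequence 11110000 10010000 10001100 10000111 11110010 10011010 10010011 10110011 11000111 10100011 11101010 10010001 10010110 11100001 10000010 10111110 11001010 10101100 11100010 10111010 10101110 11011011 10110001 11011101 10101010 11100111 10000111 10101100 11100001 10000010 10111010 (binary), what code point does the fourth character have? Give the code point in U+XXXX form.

Offset 0: leading byte 0xF0 = 11110000 → 4-byte char #1 = F0 90 8C 87.
Offset 4: leading byte 0xF2 = 11110010 → 4-byte char #2 = F2 9A 93 B3.
Offset 8: leading byte 0xC7 = 11000111 → 2-byte char #3 = C7 A3.
Offset 10: leading byte 0xEA = 11101010 → 3-byte char #4 = EA 91 96.
Leading byte 0xEA = 11101010 matches 1110xxxx → 3-byte sequence.
Byte 1: 0xEA = 11101010, payload 1010 (4 bits).
Byte 2: 0x91 = 10010001 (10xxxxxx ✓), payload 010001.
Byte 3: 0x96 = 10010110 (10xxxxxx ✓), payload 010110.
Concatenate: 1010010001010110 = 0xA456 (16 bits → U+A456).

U+A456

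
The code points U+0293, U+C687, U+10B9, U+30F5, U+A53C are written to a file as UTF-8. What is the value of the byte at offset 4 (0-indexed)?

U+0293 → 2-byte form CA 93 at offsets 0–1.
U+C687 → 3-byte form EC 9A 87 at offsets 2–4.
Offset 4 falls in char 2's range; it's byte 3 of EC 9A 87 = 0x87.

0x87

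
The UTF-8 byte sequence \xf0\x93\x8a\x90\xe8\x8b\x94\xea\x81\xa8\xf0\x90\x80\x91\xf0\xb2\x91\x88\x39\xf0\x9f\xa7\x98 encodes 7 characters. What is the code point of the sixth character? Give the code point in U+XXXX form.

Offset 0: leading byte 0xF0 = 11110000 → 4-byte char #1 = F0 93 8A 90.
Offset 4: leading byte 0xE8 = 11101000 → 3-byte char #2 = E8 8B 94.
Offset 7: leading byte 0xEA = 11101010 → 3-byte char #3 = EA 81 A8.
Offset 10: leading byte 0xF0 = 11110000 → 4-byte char #4 = F0 90 80 91.
Offset 14: leading byte 0xF0 = 11110000 → 4-byte char #5 = F0 B2 91 88.
Offset 18: leading byte 0x39 = 00111001 → 1-byte char #6 = 39.
Leading byte 0x39 = 00111001 matches 0xxxxxxx → 1-byte sequence.
Byte 1: 0x39 = 00111001, payload 0111001 (7 bits).
Concatenate: 0111001 = 0x39 (7 bits → U+0039).

U+0039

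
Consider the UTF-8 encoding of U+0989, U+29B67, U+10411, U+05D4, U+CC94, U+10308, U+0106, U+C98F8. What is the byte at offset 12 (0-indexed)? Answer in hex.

0x94

U+0989 → 3-byte form E0 A6 89 at offsets 0–2.
U+29B67 → 4-byte form F0 A9 AD A7 at offsets 3–6.
U+10411 → 4-byte form F0 90 90 91 at offsets 7–10.
U+05D4 → 2-byte form D7 94 at offsets 11–12.
Offset 12 falls in char 4's range; it's byte 2 of D7 94 = 0x94.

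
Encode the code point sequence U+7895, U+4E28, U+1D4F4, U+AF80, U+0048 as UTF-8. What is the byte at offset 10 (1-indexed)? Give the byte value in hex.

1-indexed offset 10 is 0-indexed offset 9.
U+7895 → 3-byte form E7 A2 95 at offsets 0–2.
U+4E28 → 3-byte form E4 B8 A8 at offsets 3–5.
U+1D4F4 → 4-byte form F0 9D 93 B4 at offsets 6–9.
Offset 9 falls in char 3's range; it's byte 4 of F0 9D 93 B4 = 0xB4.

0xB4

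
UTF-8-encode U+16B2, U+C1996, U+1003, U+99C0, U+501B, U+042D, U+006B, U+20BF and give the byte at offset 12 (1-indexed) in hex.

0xA7

1-indexed offset 12 is 0-indexed offset 11.
U+16B2 → 3-byte form E1 9A B2 at offsets 0–2.
U+C1996 → 4-byte form F3 81 A6 96 at offsets 3–6.
U+1003 → 3-byte form E1 80 83 at offsets 7–9.
U+99C0 → 3-byte form E9 A7 80 at offsets 10–12.
Offset 11 falls in char 4's range; it's byte 2 of E9 A7 80 = 0xA7.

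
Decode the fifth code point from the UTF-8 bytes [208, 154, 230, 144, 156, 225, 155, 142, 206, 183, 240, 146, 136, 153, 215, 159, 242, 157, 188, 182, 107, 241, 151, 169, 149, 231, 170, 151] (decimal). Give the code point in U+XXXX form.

U+12219

Offset 0: leading byte 0xD0 = 11010000 → 2-byte char #1 = D0 9A.
Offset 2: leading byte 0xE6 = 11100110 → 3-byte char #2 = E6 90 9C.
Offset 5: leading byte 0xE1 = 11100001 → 3-byte char #3 = E1 9B 8E.
Offset 8: leading byte 0xCE = 11001110 → 2-byte char #4 = CE B7.
Offset 10: leading byte 0xF0 = 11110000 → 4-byte char #5 = F0 92 88 99.
Leading byte 0xF0 = 11110000 matches 11110xxx → 4-byte sequence.
Byte 1: 0xF0 = 11110000, payload 000 (3 bits).
Byte 2: 0x92 = 10010010 (10xxxxxx ✓), payload 010010.
Byte 3: 0x88 = 10001000 (10xxxxxx ✓), payload 001000.
Byte 4: 0x99 = 10011001 (10xxxxxx ✓), payload 011001.
Concatenate: 000010010001000011001 = 0x12219 (21 bits → U+12219).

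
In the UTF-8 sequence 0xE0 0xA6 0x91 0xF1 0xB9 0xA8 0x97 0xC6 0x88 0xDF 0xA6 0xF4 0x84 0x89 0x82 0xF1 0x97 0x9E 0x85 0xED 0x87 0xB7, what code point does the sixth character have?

U+57785

Offset 0: leading byte 0xE0 = 11100000 → 3-byte char #1 = E0 A6 91.
Offset 3: leading byte 0xF1 = 11110001 → 4-byte char #2 = F1 B9 A8 97.
Offset 7: leading byte 0xC6 = 11000110 → 2-byte char #3 = C6 88.
Offset 9: leading byte 0xDF = 11011111 → 2-byte char #4 = DF A6.
Offset 11: leading byte 0xF4 = 11110100 → 4-byte char #5 = F4 84 89 82.
Offset 15: leading byte 0xF1 = 11110001 → 4-byte char #6 = F1 97 9E 85.
Leading byte 0xF1 = 11110001 matches 11110xxx → 4-byte sequence.
Byte 1: 0xF1 = 11110001, payload 001 (3 bits).
Byte 2: 0x97 = 10010111 (10xxxxxx ✓), payload 010111.
Byte 3: 0x9E = 10011110 (10xxxxxx ✓), payload 011110.
Byte 4: 0x85 = 10000101 (10xxxxxx ✓), payload 000101.
Concatenate: 001010111011110000101 = 0x57785 (21 bits → U+57785).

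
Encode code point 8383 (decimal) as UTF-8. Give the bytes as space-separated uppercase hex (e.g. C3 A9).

E2 82 BF

U+20BF = 0x20BF = 8383 decimal. In range U+0800–U+FFFF → 3-byte form: 1110xxxx 10xxxxxx 10xxxxxx.
Binary (16 bits): 0010000010111111.
Split 4+6+6: 0010 | 000010 | 111111.
Byte 1: 11100010 = 0xE2.
Byte 2: 10000010 = 0x82.
Byte 3: 10111111 = 0xBF.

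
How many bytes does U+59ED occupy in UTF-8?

3

U+59ED = 0x59ED. UTF-8 uses 1 byte below 0x80, 2 below 0x800, 3 below 0x10000, 4 up to 0x10FFFF. 0x59ED is in U+0800–U+FFFF → 3 bytes.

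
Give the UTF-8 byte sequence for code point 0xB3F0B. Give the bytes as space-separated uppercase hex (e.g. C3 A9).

F2 B3 BC 8B

U+B3F0B = 0xB3F0B = 737035 decimal. In range U+10000–U+10FFFF → 4-byte form: 11110xxx 10xxxxxx 10xxxxxx 10xxxxxx.
Binary (21 bits): 010110011111100001011.
Split 3+6+6+6: 010 | 110011 | 111100 | 001011.
Byte 1: 11110010 = 0xF2.
Byte 2: 10110011 = 0xB3.
Byte 3: 10111100 = 0xBC.
Byte 4: 10001011 = 0x8B.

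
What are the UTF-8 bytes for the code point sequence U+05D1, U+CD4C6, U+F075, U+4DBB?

U+05D1: 2-byte form → D7 91.
U+CD4C6: 4-byte form → F3 8D 93 86.
U+F075: 3-byte form → EF 81 B5.
U+4DBB: 3-byte form → E4 B6 BB.
Concatenated (12 bytes): D7 91 F3 8D 93 86 EF 81 B5 E4 B6 BB.

D7 91 F3 8D 93 86 EF 81 B5 E4 B6 BB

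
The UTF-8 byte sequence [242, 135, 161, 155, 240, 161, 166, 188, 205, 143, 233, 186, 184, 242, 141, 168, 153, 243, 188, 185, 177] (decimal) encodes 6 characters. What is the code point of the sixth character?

U+FCE71

Offset 0: leading byte 0xF2 = 11110010 → 4-byte char #1 = F2 87 A1 9B.
Offset 4: leading byte 0xF0 = 11110000 → 4-byte char #2 = F0 A1 A6 BC.
Offset 8: leading byte 0xCD = 11001101 → 2-byte char #3 = CD 8F.
Offset 10: leading byte 0xE9 = 11101001 → 3-byte char #4 = E9 BA B8.
Offset 13: leading byte 0xF2 = 11110010 → 4-byte char #5 = F2 8D A8 99.
Offset 17: leading byte 0xF3 = 11110011 → 4-byte char #6 = F3 BC B9 B1.
Leading byte 0xF3 = 11110011 matches 11110xxx → 4-byte sequence.
Byte 1: 0xF3 = 11110011, payload 011 (3 bits).
Byte 2: 0xBC = 10111100 (10xxxxxx ✓), payload 111100.
Byte 3: 0xB9 = 10111001 (10xxxxxx ✓), payload 111001.
Byte 4: 0xB1 = 10110001 (10xxxxxx ✓), payload 110001.
Concatenate: 011111100111001110001 = 0xFCE71 (21 bits → U+FCE71).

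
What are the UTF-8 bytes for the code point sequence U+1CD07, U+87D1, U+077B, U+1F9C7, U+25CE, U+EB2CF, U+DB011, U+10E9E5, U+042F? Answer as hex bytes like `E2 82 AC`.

F0 9C B4 87 E8 9F 91 DD BB F0 9F A7 87 E2 97 8E F3 AB 8B 8F F3 9B 80 91 F4 8E A7 A5 D0 AF

U+1CD07: 4-byte form → F0 9C B4 87.
U+87D1: 3-byte form → E8 9F 91.
U+077B: 2-byte form → DD BB.
U+1F9C7: 4-byte form → F0 9F A7 87.
U+25CE: 3-byte form → E2 97 8E.
U+EB2CF: 4-byte form → F3 AB 8B 8F.
U+DB011: 4-byte form → F3 9B 80 91.
U+10E9E5: 4-byte form → F4 8E A7 A5.
U+042F: 2-byte form → D0 AF.
Concatenated (30 bytes): F0 9C B4 87 E8 9F 91 DD BB F0 9F A7 87 E2 97 8E F3 AB 8B 8F F3 9B 80 91 F4 8E A7 A5 D0 AF.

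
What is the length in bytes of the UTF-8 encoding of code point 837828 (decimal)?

U+CC8C4 = 0xCC8C4. UTF-8 uses 1 byte below 0x80, 2 below 0x800, 3 below 0x10000, 4 up to 0x10FFFF. 0xCC8C4 is in U+10000–U+10FFFF → 4 bytes.

4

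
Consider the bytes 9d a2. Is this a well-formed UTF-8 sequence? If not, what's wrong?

invalid (continuation byte with no leading byte)

Byte 0x9D = 10011101 has the form 10xxxxxx — a continuation byte — but there is no preceding leading byte.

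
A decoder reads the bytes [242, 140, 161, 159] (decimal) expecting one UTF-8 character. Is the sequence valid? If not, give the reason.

Leading byte 0xF2 = 11110010 → 4-byte form.
Continuation bytes 0x8C=10001100, 0xA1=10100001, 0x9F=10011111 all match 10xxxxxx.
Decoded value 0x8C85F is ≥ 0x10000 (shortest form) and not a surrogate.

valid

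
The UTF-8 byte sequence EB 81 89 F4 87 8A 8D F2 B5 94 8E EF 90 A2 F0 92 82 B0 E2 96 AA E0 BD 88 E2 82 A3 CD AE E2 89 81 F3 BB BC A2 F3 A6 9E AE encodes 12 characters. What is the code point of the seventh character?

Offset 0: leading byte 0xEB = 11101011 → 3-byte char #1 = EB 81 89.
Offset 3: leading byte 0xF4 = 11110100 → 4-byte char #2 = F4 87 8A 8D.
Offset 7: leading byte 0xF2 = 11110010 → 4-byte char #3 = F2 B5 94 8E.
Offset 11: leading byte 0xEF = 11101111 → 3-byte char #4 = EF 90 A2.
Offset 14: leading byte 0xF0 = 11110000 → 4-byte char #5 = F0 92 82 B0.
Offset 18: leading byte 0xE2 = 11100010 → 3-byte char #6 = E2 96 AA.
Offset 21: leading byte 0xE0 = 11100000 → 3-byte char #7 = E0 BD 88.
Leading byte 0xE0 = 11100000 matches 1110xxxx → 3-byte sequence.
Byte 1: 0xE0 = 11100000, payload 0000 (4 bits).
Byte 2: 0xBD = 10111101 (10xxxxxx ✓), payload 111101.
Byte 3: 0x88 = 10001000 (10xxxxxx ✓), payload 001000.
Concatenate: 0000111101001000 = 0xF48 (16 bits → U+0F48).

U+0F48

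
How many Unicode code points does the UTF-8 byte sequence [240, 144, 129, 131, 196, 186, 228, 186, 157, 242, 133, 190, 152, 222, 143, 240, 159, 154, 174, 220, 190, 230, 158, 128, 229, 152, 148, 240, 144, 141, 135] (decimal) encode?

10

Byte at offset 0: 0xF0 = 11110000 → 4-byte char (#1). Advance 4.
Byte at offset 4: 0xC4 = 11000100 → 2-byte char (#2). Advance 2.
Byte at offset 6: 0xE4 = 11100100 → 3-byte char (#3). Advance 3.
Byte at offset 9: 0xF2 = 11110010 → 4-byte char (#4). Advance 4.
Byte at offset 13: 0xDE = 11011110 → 2-byte char (#5). Advance 2.
Byte at offset 15: 0xF0 = 11110000 → 4-byte char (#6). Advance 4.
Byte at offset 19: 0xDC = 11011100 → 2-byte char (#7). Advance 2.
Byte at offset 21: 0xE6 = 11100110 → 3-byte char (#8). Advance 3.
Byte at offset 24: 0xE5 = 11100101 → 3-byte char (#9). Advance 3.
Byte at offset 27: 0xF0 = 11110000 → 4-byte char (#10). Advance 4.
Reached end at offset 31 after 10 code points.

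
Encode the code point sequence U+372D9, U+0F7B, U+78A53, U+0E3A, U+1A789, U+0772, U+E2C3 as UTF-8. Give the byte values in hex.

F0 B7 8B 99 E0 BD BB F1 B8 A9 93 E0 B8 BA F0 9A 9E 89 DD B2 EE 8B 83

U+372D9: 4-byte form → F0 B7 8B 99.
U+0F7B: 3-byte form → E0 BD BB.
U+78A53: 4-byte form → F1 B8 A9 93.
U+0E3A: 3-byte form → E0 B8 BA.
U+1A789: 4-byte form → F0 9A 9E 89.
U+0772: 2-byte form → DD B2.
U+E2C3: 3-byte form → EE 8B 83.
Concatenated (23 bytes): F0 B7 8B 99 E0 BD BB F1 B8 A9 93 E0 B8 BA F0 9A 9E 89 DD B2 EE 8B 83.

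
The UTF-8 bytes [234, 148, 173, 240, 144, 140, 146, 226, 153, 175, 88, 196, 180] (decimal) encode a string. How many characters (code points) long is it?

5

Byte at offset 0: 0xEA = 11101010 → 3-byte char (#1). Advance 3.
Byte at offset 3: 0xF0 = 11110000 → 4-byte char (#2). Advance 4.
Byte at offset 7: 0xE2 = 11100010 → 3-byte char (#3). Advance 3.
Byte at offset 10: 0x58 = 01011000 → 1-byte char (#4). Advance 1.
Byte at offset 11: 0xC4 = 11000100 → 2-byte char (#5). Advance 2.
Reached end at offset 13 after 5 code points.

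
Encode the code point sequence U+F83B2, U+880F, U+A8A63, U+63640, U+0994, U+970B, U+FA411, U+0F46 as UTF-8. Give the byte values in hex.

F3 B8 8E B2 E8 A0 8F F2 A8 A9 A3 F1 A3 99 80 E0 A6 94 E9 9C 8B F3 BA 90 91 E0 BD 86

U+F83B2: 4-byte form → F3 B8 8E B2.
U+880F: 3-byte form → E8 A0 8F.
U+A8A63: 4-byte form → F2 A8 A9 A3.
U+63640: 4-byte form → F1 A3 99 80.
U+0994: 3-byte form → E0 A6 94.
U+970B: 3-byte form → E9 9C 8B.
U+FA411: 4-byte form → F3 BA 90 91.
U+0F46: 3-byte form → E0 BD 86.
Concatenated (28 bytes): F3 B8 8E B2 E8 A0 8F F2 A8 A9 A3 F1 A3 99 80 E0 A6 94 E9 9C 8B F3 BA 90 91 E0 BD 86.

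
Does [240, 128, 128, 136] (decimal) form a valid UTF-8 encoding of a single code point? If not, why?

invalid (overlong encoding)

Leading byte 0xF0 = 11110000 → 4-byte form.
Continuation bytes all match 10xxxxxx. Payload decodes to 0x8.
But 0x8 < 0x10000, the minimum for a 4-byte sequence — this is an overlong encoding.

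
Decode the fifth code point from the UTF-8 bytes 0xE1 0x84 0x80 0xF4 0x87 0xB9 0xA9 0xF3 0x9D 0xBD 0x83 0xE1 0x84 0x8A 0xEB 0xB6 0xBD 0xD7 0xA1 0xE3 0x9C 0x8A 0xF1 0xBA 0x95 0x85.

Offset 0: leading byte 0xE1 = 11100001 → 3-byte char #1 = E1 84 80.
Offset 3: leading byte 0xF4 = 11110100 → 4-byte char #2 = F4 87 B9 A9.
Offset 7: leading byte 0xF3 = 11110011 → 4-byte char #3 = F3 9D BD 83.
Offset 11: leading byte 0xE1 = 11100001 → 3-byte char #4 = E1 84 8A.
Offset 14: leading byte 0xEB = 11101011 → 3-byte char #5 = EB B6 BD.
Leading byte 0xEB = 11101011 matches 1110xxxx → 3-byte sequence.
Byte 1: 0xEB = 11101011, payload 1011 (4 bits).
Byte 2: 0xB6 = 10110110 (10xxxxxx ✓), payload 110110.
Byte 3: 0xBD = 10111101 (10xxxxxx ✓), payload 111101.
Concatenate: 1011110110111101 = 0xBDBD (16 bits → U+BDBD).

U+BDBD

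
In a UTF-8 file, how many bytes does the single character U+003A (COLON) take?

1

U+003A = 0x3A. UTF-8 uses 1 byte below 0x80, 2 below 0x800, 3 below 0x10000, 4 up to 0x10FFFF. 0x3A is in U+0000–U+007F → 1 byte.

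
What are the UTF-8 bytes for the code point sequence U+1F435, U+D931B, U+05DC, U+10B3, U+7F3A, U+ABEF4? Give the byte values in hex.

U+1F435: 4-byte form → F0 9F 90 B5.
U+D931B: 4-byte form → F3 99 8C 9B.
U+05DC: 2-byte form → D7 9C.
U+10B3: 3-byte form → E1 82 B3.
U+7F3A: 3-byte form → E7 BC BA.
U+ABEF4: 4-byte form → F2 AB BB B4.
Concatenated (20 bytes): F0 9F 90 B5 F3 99 8C 9B D7 9C E1 82 B3 E7 BC BA F2 AB BB B4.

F0 9F 90 B5 F3 99 8C 9B D7 9C E1 82 B3 E7 BC BA F2 AB BB B4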